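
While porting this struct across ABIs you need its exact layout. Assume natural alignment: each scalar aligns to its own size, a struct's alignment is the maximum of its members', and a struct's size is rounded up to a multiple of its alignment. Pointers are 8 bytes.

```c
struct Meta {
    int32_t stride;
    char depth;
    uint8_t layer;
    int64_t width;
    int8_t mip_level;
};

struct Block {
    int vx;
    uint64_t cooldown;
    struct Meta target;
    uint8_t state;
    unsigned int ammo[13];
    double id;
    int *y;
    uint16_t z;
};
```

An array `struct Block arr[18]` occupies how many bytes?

2160

Meta: 0..4  stride  (4B, 4-aligned); 4..5  depth  (1B, 1-aligned); 5..6  layer  (1B, 1-aligned); 6..8  -- padding (2B); 8..16  width  (8B, 8-aligned); 16..17  mip_level  (1B, 1-aligned); 17..24  -- tail padding (7B); sizeof = 24, alignof = 8
0..4  vx  (4B, 4-aligned)
4..8  -- padding (4B)
8..16  cooldown  (8B, 8-aligned)
16..40  target  (24B, 8-aligned)
40..41  state  (1B, 1-aligned)
41..44  -- padding (3B)
44..96  ammo  (52B, 4-aligned)
96..104  id  (8B, 8-aligned)
104..112  y  (8B, 8-aligned)
112..114  z  (2B, 2-aligned)
114..120  -- tail padding (6B)
sizeof = 120, alignof = 8
array of 18: 18 × 120 = 2160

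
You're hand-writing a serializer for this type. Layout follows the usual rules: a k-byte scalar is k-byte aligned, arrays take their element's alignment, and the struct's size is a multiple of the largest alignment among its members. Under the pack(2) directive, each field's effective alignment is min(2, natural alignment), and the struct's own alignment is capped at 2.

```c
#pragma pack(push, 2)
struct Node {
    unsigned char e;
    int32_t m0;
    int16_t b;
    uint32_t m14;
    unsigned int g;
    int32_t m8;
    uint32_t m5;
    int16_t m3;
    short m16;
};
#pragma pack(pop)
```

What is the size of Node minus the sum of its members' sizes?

0..1  e  (1B, 1-aligned)
1..2  -- padding (1B)
2..6  m0  (4B, 2-aligned)
6..8  b  (2B, 2-aligned)
8..12  m14  (4B, 2-aligned)
12..16  g  (4B, 2-aligned)
16..20  m8  (4B, 2-aligned)
20..24  m5  (4B, 2-aligned)
24..26  m3  (2B, 2-aligned)
26..28  m16  (2B, 2-aligned)
sizeof = 28, alignof = 2
data bytes 27, size 28 → padding 1

1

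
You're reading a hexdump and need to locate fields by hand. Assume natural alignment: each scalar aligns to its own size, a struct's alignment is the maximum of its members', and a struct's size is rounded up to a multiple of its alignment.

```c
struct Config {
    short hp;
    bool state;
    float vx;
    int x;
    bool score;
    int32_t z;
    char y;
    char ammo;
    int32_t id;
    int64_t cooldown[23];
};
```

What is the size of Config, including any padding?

216 bytes

hp at 0 (size 2, align 2) → ends 2
state at 2 (size 1, align 1) → ends 3
pad 1 to align 4 for vx
vx at 4 (size 4, align 4) → ends 8
x at 8 (size 4, align 4) → ends 12
score at 12 (size 1, align 1) → ends 13
pad 3 to align 4 for z
z at 16 (size 4, align 4) → ends 20
y at 20 (size 1, align 1) → ends 21
ammo at 21 (size 1, align 1) → ends 22
pad 2 to align 4 for id
id at 24 (size 4, align 4) → ends 28
pad 4 to align 8 for cooldown
cooldown at 32 (size 184, align 8) → ends 216
total 216 bytes, alignment 8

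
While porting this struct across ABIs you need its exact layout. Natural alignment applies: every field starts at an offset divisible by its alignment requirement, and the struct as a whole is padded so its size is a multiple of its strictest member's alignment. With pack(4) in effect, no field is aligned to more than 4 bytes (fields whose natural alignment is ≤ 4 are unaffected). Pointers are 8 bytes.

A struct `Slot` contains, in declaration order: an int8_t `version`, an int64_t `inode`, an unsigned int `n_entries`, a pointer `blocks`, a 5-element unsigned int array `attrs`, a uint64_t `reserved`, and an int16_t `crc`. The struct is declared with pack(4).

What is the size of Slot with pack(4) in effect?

@0: version [1B, align 1] → 1
+3 pad (align 4)
@4: inode [8B, align 4] → 12
@12: n_entries [4B, align 4] → 16
@16: blocks [8B, align 4] → 24
@24: attrs [20B, align 4] → 44
@44: reserved [8B, align 4] → 52
@52: crc [2B, align 2] → 54
+2 tail pad (align 4)
size 56, align 4

56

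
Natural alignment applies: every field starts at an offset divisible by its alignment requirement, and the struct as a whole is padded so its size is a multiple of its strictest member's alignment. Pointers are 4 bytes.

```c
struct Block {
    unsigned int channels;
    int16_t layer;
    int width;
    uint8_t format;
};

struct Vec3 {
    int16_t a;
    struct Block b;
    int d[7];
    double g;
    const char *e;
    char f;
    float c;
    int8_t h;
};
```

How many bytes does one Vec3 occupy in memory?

72 bytes

Block: channels at 0 (size 4, align 4) → ends 4; layer at 4 (size 2, align 2) → ends 6; pad 2 to align 4 for width; width at 8 (size 4, align 4) → ends 12; format at 12 (size 1, align 1) → ends 13; tail pad 3 to reach multiple of 4; total 16 bytes, alignment 4
a at 0 (size 2, align 2) → ends 2
pad 2 to align 4 for b
b at 4 (size 16, align 4) → ends 20
d at 20 (size 28, align 4) → ends 48
g at 48 (size 8, align 8) → ends 56
e at 56 (size 4, align 4) → ends 60
f at 60 (size 1, align 1) → ends 61
pad 3 to align 4 for c
c at 64 (size 4, align 4) → ends 68
h at 68 (size 1, align 1) → ends 69
tail pad 3 to reach multiple of 8
total 72 bytes, alignment 8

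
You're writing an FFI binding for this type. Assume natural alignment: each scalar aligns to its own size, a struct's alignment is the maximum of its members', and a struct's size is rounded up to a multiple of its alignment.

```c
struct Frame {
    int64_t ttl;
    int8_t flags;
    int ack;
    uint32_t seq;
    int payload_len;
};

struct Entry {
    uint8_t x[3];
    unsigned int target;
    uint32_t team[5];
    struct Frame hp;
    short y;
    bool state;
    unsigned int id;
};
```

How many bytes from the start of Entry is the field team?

Frame: ttl at 0 (size 8, align 8) → ends 8; flags at 8 (size 1, align 1) → ends 9; pad 3 to align 4 for ack; ack at 12 (size 4, align 4) → ends 16; seq at 16 (size 4, align 4) → ends 20; payload_len at 20 (size 4, align 4) → ends 24; total 24 bytes, alignment 8
x at 0 (size 3, align 1) → ends 3
pad 1 to align 4 for target
target at 4 (size 4, align 4) → ends 8
team at 8 (size 20, align 4) → ends 28

8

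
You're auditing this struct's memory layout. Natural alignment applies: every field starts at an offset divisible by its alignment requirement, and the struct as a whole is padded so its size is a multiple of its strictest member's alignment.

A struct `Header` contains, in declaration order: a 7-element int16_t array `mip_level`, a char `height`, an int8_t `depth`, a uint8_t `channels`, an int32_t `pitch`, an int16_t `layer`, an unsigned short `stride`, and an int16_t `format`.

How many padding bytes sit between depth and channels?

0..14  mip_level  (14B, 2-aligned)
14..15  height  (1B, 1-aligned)
15..16  depth  (1B, 1-aligned)
16..17  channels  (1B, 1-aligned)

0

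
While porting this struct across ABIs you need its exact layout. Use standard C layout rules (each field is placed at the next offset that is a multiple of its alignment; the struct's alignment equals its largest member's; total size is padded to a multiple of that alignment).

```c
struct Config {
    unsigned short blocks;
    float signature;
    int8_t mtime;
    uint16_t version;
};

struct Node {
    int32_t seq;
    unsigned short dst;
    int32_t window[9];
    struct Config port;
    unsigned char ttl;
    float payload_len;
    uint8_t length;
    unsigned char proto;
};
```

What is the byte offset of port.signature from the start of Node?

48

Config: 0..2  blocks  (2B, 2-aligned); 2..4  -- padding (2B); 4..8  signature  (4B, 4-aligned); 8..9  mtime  (1B, 1-aligned); 9..10  -- padding (1B); 10..12  version  (2B, 2-aligned); sizeof = 12, alignof = 4
0..4  seq  (4B, 4-aligned)
4..6  dst  (2B, 2-aligned)
6..8  -- padding (2B)
8..44  window  (36B, 4-aligned)
44..56  port  (12B, 4-aligned)
within Config: signature at 4
44 + 4 = 48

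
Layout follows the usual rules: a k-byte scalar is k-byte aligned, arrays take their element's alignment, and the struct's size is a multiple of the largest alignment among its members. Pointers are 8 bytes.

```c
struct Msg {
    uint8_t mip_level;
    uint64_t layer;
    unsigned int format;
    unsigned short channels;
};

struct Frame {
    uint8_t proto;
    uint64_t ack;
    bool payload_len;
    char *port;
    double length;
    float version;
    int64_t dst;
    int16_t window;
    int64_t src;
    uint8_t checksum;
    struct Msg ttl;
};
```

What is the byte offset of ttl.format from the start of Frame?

96

Msg: @0: mip_level [1B, align 1] → 1; +7 pad (align 8); @8: layer [8B, align 8] → 16; @16: format [4B, align 4] → 20; @20: channels [2B, align 2] → 22; +2 tail pad (align 8); size 24, align 8
@0: proto [1B, align 1] → 1
+7 pad (align 8)
@8: ack [8B, align 8] → 16
@16: payload_len [1B, align 1] → 17
+7 pad (align 8)
@24: port [8B, align 8] → 32
@32: length [8B, align 8] → 40
@40: version [4B, align 4] → 44
+4 pad (align 8)
@48: dst [8B, align 8] → 56
@56: window [2B, align 2] → 58
+6 pad (align 8)
@64: src [8B, align 8] → 72
@72: checksum [1B, align 1] → 73
+7 pad (align 8)
@80: ttl [24B, align 8] → 104
within Msg: format at 16
80 + 16 = 96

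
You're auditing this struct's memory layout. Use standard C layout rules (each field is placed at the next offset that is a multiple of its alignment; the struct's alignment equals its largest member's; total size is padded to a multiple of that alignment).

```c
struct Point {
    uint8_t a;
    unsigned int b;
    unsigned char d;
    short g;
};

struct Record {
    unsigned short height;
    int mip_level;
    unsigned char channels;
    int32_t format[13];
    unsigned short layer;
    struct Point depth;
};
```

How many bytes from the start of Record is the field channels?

Point: 0..1  a  (1B, 1-aligned); 1..4  -- padding (3B); 4..8  b  (4B, 4-aligned); 8..9  d  (1B, 1-aligned); 9..10  -- padding (1B); 10..12  g  (2B, 2-aligned); sizeof = 12, alignof = 4
0..2  height  (2B, 2-aligned)
2..4  -- padding (2B)
4..8  mip_level  (4B, 4-aligned)
8..9  channels  (1B, 1-aligned)

8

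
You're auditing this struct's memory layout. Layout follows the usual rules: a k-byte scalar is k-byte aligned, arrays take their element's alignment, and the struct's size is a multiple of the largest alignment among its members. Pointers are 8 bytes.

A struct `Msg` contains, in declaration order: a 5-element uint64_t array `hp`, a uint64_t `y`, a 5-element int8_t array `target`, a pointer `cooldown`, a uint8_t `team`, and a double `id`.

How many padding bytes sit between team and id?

7

hp at 0 (size 40, align 8) → ends 40
y at 40 (size 8, align 8) → ends 48
target at 48 (size 5, align 1) → ends 53
pad 3 to align 8 for cooldown
cooldown at 56 (size 8, align 8) → ends 64
team at 64 (size 1, align 1) → ends 65
pad 7 to align 8 for id
id at 72 (size 8, align 8) → ends 80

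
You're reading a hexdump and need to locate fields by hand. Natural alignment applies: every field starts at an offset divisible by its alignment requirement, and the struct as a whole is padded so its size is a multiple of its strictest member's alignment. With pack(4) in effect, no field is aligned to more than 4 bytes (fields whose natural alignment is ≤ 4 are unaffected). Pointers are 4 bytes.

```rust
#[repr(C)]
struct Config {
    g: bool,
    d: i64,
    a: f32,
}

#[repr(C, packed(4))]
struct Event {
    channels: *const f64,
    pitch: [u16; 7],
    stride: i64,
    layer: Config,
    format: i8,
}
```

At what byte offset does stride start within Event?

Config: @0: g [1B, align 1] → 1; +7 pad (align 8); @8: d [8B, align 8] → 16; @16: a [4B, align 4] → 20; +4 tail pad (align 8); size 24, align 8
@0: channels [4B, align 4] → 4
@4: pitch [14B, align 2] → 18
+2 pad (align 4)
@20: stride [8B, align 4] → 28

20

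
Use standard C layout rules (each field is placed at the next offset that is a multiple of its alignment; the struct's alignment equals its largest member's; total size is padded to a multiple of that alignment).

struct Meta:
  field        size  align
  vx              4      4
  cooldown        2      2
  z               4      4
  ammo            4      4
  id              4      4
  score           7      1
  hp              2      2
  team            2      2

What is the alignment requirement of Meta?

member alignments: vx=4, cooldown=2, z=4, ammo=4, id=4, score=1, hp=2, team=2
max = 4

4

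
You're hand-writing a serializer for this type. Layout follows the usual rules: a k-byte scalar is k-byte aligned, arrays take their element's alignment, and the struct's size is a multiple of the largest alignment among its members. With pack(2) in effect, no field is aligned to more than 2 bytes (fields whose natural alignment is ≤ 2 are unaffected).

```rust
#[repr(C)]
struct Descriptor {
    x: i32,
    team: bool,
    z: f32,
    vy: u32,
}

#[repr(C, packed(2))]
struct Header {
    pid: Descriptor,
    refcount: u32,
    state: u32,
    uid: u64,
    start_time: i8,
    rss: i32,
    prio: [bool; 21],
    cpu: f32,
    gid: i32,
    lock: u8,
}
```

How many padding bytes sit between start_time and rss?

1

Descriptor: @0: x [4B, align 4] → 4; @4: team [1B, align 1] → 5; +3 pad (align 4); @8: z [4B, align 4] → 12; @12: vy [4B, align 4] → 16; size 16, align 4
@0: pid [16B, align 2] → 16
@16: refcount [4B, align 2] → 20
@20: state [4B, align 2] → 24
@24: uid [8B, align 2] → 32
@32: start_time [1B, align 1] → 33
+1 pad (align 2)
@34: rss [4B, align 2] → 38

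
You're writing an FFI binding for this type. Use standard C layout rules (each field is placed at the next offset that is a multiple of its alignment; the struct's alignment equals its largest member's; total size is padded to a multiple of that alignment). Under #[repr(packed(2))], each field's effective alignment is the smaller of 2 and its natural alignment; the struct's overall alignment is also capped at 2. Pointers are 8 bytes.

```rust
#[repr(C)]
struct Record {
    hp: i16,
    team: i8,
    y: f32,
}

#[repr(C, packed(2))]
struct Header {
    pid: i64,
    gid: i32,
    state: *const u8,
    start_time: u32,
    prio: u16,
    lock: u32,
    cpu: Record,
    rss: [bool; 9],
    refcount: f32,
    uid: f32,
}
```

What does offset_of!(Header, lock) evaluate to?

26

Record: 0..2  hp  (2B, 2-aligned); 2..3  team  (1B, 1-aligned); 3..4  -- padding (1B); 4..8  y  (4B, 4-aligned); sizeof = 8, alignof = 4
0..8  pid  (8B, 2-aligned)
8..12  gid  (4B, 2-aligned)
12..20  state  (8B, 2-aligned)
20..24  start_time  (4B, 2-aligned)
24..26  prio  (2B, 2-aligned)
26..30  lock  (4B, 2-aligned)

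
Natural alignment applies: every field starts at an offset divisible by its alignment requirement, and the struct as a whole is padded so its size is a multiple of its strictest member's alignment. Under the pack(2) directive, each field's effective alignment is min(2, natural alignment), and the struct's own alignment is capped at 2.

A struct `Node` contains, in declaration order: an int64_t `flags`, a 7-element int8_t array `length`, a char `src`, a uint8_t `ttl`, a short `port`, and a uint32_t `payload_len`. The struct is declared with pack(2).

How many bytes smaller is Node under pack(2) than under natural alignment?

0

natural layout:
  flags at 0 (size 8, align 8) → ends 8
  length at 8 (size 7, align 1) → ends 15
  src at 15 (size 1, align 1) → ends 16
  ttl at 16 (size 1, align 1) → ends 17
  pad 1 to align 2 for port
  port at 18 (size 2, align 2) → ends 20
  payload_len at 20 (size 4, align 4) → ends 24
  total 24 bytes, alignment 8
packed(2) layout:
  flags at 0 (size 8, align 2) → ends 8
  length at 8 (size 7, align 1) → ends 15
  src at 15 (size 1, align 1) → ends 16
  ttl at 16 (size 1, align 1) → ends 17
  pad 1 to align 2 for port
  port at 18 (size 2, align 2) → ends 20
  payload_len at 20 (size 4, align 2) → ends 24
  total 24 bytes, alignment 2
24 − 24 = 0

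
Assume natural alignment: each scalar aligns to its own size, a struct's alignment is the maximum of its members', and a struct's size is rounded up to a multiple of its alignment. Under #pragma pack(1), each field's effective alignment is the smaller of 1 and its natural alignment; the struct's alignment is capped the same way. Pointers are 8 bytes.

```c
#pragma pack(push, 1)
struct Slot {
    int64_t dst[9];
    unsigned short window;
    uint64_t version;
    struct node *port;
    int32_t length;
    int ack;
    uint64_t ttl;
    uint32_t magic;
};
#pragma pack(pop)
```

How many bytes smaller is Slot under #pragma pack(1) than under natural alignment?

10

natural layout:
  @0: dst [72B, align 8] → 72
  @72: window [2B, align 2] → 74
  +6 pad (align 8)
  @80: version [8B, align 8] → 88
  @88: port [8B, align 8] → 96
  @96: length [4B, align 4] → 100
  @100: ack [4B, align 4] → 104
  @104: ttl [8B, align 8] → 112
  @112: magic [4B, align 4] → 116
  +4 tail pad (align 8)
  size 120, align 8
packed(1) layout:
  @0: dst [72B, align 1] → 72
  @72: window [2B, align 1] → 74
  @74: version [8B, align 1] → 82
  @82: port [8B, align 1] → 90
  @90: length [4B, align 1] → 94
  @94: ack [4B, align 1] → 98
  @98: ttl [8B, align 1] → 106
  @106: magic [4B, align 1] → 110
  size 110, align 1
120 − 110 = 10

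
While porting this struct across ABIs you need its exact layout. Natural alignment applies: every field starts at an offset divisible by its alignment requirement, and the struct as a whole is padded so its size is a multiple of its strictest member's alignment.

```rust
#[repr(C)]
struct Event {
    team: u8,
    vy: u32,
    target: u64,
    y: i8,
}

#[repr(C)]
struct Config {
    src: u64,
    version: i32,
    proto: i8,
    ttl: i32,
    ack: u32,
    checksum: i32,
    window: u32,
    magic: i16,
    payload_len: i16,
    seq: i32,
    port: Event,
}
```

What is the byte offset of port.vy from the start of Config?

44

Event: team at 0 (size 1, align 1) → ends 1; pad 3 to align 4 for vy; vy at 4 (size 4, align 4) → ends 8; target at 8 (size 8, align 8) → ends 16; y at 16 (size 1, align 1) → ends 17; tail pad 7 to reach multiple of 8; total 24 bytes, alignment 8
src at 0 (size 8, align 8) → ends 8
version at 8 (size 4, align 4) → ends 12
proto at 12 (size 1, align 1) → ends 13
pad 3 to align 4 for ttl
ttl at 16 (size 4, align 4) → ends 20
ack at 20 (size 4, align 4) → ends 24
checksum at 24 (size 4, align 4) → ends 28
window at 28 (size 4, align 4) → ends 32
magic at 32 (size 2, align 2) → ends 34
payload_len at 34 (size 2, align 2) → ends 36
seq at 36 (size 4, align 4) → ends 40
port at 40 (size 24, align 8) → ends 64
within Event: vy at 4
40 + 4 = 44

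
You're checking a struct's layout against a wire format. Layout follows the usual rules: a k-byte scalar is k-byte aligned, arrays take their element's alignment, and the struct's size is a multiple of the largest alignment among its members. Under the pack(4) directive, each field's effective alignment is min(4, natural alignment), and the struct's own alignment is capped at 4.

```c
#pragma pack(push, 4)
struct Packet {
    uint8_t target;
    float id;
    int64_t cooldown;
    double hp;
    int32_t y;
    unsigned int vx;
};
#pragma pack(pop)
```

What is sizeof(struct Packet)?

32 bytes

@0: target [1B, align 1] → 1
+3 pad (align 4)
@4: id [4B, align 4] → 8
@8: cooldown [8B, align 4] → 16
@16: hp [8B, align 4] → 24
@24: y [4B, align 4] → 28
@28: vx [4B, align 4] → 32
size 32, align 4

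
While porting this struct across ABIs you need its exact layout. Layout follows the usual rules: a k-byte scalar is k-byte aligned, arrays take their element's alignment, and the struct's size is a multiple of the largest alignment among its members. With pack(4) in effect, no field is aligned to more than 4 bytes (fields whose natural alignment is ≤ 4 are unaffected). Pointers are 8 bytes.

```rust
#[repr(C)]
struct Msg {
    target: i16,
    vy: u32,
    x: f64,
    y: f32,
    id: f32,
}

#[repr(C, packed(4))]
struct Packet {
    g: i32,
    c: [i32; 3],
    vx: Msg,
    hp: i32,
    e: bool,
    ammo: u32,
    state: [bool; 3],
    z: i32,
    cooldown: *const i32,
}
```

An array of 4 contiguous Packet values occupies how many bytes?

Msg: @0: target [2B, align 2] → 2; +2 pad (align 4); @4: vy [4B, align 4] → 8; @8: x [8B, align 8] → 16; @16: y [4B, align 4] → 20; @20: id [4B, align 4] → 24; size 24, align 8
@0: g [4B, align 4] → 4
@4: c [12B, align 4] → 16
@16: vx [24B, align 4] → 40
@40: hp [4B, align 4] → 44
@44: e [1B, align 1] → 45
+3 pad (align 4)
@48: ammo [4B, align 4] → 52
@52: state [3B, align 1] → 55
+1 pad (align 4)
@56: z [4B, align 4] → 60
@60: cooldown [8B, align 4] → 68
size 68, align 4
array of 4: 4 × 68 = 272

272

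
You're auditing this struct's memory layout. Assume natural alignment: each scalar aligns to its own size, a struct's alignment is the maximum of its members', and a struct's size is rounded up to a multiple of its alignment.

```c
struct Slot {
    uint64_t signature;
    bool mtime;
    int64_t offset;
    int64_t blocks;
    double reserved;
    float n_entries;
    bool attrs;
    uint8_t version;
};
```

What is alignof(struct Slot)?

member alignments: signature=8, mtime=1, offset=8, blocks=8, reserved=8, n_entries=4, attrs=1, version=1
max = 8

8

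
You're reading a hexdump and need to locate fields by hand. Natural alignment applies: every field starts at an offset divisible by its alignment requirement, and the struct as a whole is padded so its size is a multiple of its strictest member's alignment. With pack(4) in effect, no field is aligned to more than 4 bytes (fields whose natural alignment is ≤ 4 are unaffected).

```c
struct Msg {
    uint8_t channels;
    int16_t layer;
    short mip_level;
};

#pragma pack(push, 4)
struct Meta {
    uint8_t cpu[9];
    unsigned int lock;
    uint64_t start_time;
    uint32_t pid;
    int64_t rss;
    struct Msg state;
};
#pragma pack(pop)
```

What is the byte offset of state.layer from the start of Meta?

38

Msg: 0..1  channels  (1B, 1-aligned); 1..2  -- padding (1B); 2..4  layer  (2B, 2-aligned); 4..6  mip_level  (2B, 2-aligned); sizeof = 6, alignof = 2
0..9  cpu  (9B, 1-aligned)
9..12  -- padding (3B)
12..16  lock  (4B, 4-aligned)
16..24  start_time  (8B, 4-aligned)
24..28  pid  (4B, 4-aligned)
28..36  rss  (8B, 4-aligned)
36..42  state  (6B, 2-aligned)
within Msg: layer at 2
36 + 2 = 38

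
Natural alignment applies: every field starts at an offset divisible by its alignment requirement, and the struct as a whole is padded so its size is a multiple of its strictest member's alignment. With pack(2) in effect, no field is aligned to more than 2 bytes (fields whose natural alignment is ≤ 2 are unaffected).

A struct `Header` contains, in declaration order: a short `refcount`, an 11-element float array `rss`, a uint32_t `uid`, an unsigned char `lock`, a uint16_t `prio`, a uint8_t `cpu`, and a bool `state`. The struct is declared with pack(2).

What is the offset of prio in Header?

@0: refcount [2B, align 2] → 2
@2: rss [44B, align 2] → 46
@46: uid [4B, align 2] → 50
@50: lock [1B, align 1] → 51
+1 pad (align 2)
@52: prio [2B, align 2] → 54

52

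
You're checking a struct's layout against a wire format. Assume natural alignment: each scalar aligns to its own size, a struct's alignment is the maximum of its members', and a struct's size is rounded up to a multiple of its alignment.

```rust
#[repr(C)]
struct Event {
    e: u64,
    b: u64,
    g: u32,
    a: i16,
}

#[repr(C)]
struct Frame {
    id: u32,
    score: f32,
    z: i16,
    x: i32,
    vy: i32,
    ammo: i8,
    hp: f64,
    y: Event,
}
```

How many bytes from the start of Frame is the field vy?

Event: e at 0 (size 8, align 8) → ends 8; b at 8 (size 8, align 8) → ends 16; g at 16 (size 4, align 4) → ends 20; a at 20 (size 2, align 2) → ends 22; tail pad 2 to reach multiple of 8; total 24 bytes, alignment 8
id at 0 (size 4, align 4) → ends 4
score at 4 (size 4, align 4) → ends 8
z at 8 (size 2, align 2) → ends 10
pad 2 to align 4 for x
x at 12 (size 4, align 4) → ends 16
vy at 16 (size 4, align 4) → ends 20

16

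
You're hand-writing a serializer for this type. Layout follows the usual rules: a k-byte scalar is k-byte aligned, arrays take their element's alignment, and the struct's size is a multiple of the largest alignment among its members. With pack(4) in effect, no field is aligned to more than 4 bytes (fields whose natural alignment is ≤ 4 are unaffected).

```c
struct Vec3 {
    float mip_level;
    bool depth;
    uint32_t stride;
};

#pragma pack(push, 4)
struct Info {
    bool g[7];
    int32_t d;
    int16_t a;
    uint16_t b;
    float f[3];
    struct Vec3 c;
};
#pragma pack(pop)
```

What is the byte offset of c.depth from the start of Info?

32

Vec3: @0: mip_level [4B, align 4] → 4; @4: depth [1B, align 1] → 5; +3 pad (align 4); @8: stride [4B, align 4] → 12; size 12, align 4
@0: g [7B, align 1] → 7
+1 pad (align 4)
@8: d [4B, align 4] → 12
@12: a [2B, align 2] → 14
@14: b [2B, align 2] → 16
@16: f [12B, align 4] → 28
@28: c [12B, align 4] → 40
within Vec3: depth at 4
28 + 4 = 32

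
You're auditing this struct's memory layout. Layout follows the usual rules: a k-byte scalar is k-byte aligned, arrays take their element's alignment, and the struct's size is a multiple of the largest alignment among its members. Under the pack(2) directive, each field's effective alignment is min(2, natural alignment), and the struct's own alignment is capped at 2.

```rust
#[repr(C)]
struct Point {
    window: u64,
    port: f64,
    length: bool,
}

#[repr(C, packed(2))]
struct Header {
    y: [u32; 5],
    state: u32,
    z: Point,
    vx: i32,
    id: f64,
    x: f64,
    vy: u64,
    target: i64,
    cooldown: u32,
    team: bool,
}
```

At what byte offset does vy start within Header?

68

Point: window at 0 (size 8, align 8) → ends 8; port at 8 (size 8, align 8) → ends 16; length at 16 (size 1, align 1) → ends 17; tail pad 7 to reach multiple of 8; total 24 bytes, alignment 8
y at 0 (size 20, align 2) → ends 20
state at 20 (size 4, align 2) → ends 24
z at 24 (size 24, align 2) → ends 48
vx at 48 (size 4, align 2) → ends 52
id at 52 (size 8, align 2) → ends 60
x at 60 (size 8, align 2) → ends 68
vy at 68 (size 8, align 2) → ends 76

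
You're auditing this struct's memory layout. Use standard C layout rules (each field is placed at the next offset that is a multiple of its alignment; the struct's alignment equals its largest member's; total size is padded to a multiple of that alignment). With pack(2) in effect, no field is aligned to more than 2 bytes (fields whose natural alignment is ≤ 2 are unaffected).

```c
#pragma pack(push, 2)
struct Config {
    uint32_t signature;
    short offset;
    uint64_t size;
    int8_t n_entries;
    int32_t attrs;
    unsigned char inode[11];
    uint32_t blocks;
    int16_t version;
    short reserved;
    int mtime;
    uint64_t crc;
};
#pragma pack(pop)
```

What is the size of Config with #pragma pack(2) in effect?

signature at 0 (size 4, align 2) → ends 4
offset at 4 (size 2, align 2) → ends 6
size at 6 (size 8, align 2) → ends 14
n_entries at 14 (size 1, align 1) → ends 15
pad 1 to align 2 for attrs
attrs at 16 (size 4, align 2) → ends 20
inode at 20 (size 11, align 1) → ends 31
pad 1 to align 2 for blocks
blocks at 32 (size 4, align 2) → ends 36
version at 36 (size 2, align 2) → ends 38
reserved at 38 (size 2, align 2) → ends 40
mtime at 40 (size 4, align 2) → ends 44
crc at 44 (size 8, align 2) → ends 52
total 52 bytes, alignment 2

52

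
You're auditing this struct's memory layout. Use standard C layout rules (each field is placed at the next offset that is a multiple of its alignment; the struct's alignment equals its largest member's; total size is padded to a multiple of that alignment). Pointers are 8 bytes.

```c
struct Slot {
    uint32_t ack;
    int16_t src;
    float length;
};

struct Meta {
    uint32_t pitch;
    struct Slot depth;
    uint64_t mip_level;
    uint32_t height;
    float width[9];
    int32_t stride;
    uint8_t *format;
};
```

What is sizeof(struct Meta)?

80 bytes

Slot: @0: ack [4B, align 4] → 4; @4: src [2B, align 2] → 6; +2 pad (align 4); @8: length [4B, align 4] → 12; size 12, align 4
@0: pitch [4B, align 4] → 4
@4: depth [12B, align 4] → 16
@16: mip_level [8B, align 8] → 24
@24: height [4B, align 4] → 28
@28: width [36B, align 4] → 64
@64: stride [4B, align 4] → 68
+4 pad (align 8)
@72: format [8B, align 8] → 80
size 80, align 8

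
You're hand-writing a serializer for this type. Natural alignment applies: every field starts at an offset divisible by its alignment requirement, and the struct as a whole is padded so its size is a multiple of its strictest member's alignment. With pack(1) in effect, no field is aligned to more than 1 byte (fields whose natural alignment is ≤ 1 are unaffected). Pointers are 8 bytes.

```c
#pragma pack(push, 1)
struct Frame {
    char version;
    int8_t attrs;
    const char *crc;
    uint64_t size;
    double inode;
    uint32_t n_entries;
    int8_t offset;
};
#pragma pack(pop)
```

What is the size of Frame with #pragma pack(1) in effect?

0..1  version  (1B, 1-aligned)
1..2  attrs  (1B, 1-aligned)
2..10  crc  (8B, 1-aligned)
10..18  size  (8B, 1-aligned)
18..26  inode  (8B, 1-aligned)
26..30  n_entries  (4B, 1-aligned)
30..31  offset  (1B, 1-aligned)
sizeof = 31, alignof = 1

31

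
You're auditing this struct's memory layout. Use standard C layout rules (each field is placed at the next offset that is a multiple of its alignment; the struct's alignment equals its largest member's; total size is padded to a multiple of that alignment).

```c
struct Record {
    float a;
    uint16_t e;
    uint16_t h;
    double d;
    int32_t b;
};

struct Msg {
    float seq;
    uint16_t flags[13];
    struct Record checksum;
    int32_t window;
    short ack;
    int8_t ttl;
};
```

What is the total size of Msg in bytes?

Record: a at 0 (size 4, align 4) → ends 4; e at 4 (size 2, align 2) → ends 6; h at 6 (size 2, align 2) → ends 8; d at 8 (size 8, align 8) → ends 16; b at 16 (size 4, align 4) → ends 20; tail pad 4 to reach multiple of 8; total 24 bytes, alignment 8
seq at 0 (size 4, align 4) → ends 4
flags at 4 (size 26, align 2) → ends 30
pad 2 to align 8 for checksum
checksum at 32 (size 24, align 8) → ends 56
window at 56 (size 4, align 4) → ends 60
ack at 60 (size 2, align 2) → ends 62
ttl at 62 (size 1, align 1) → ends 63
tail pad 1 to reach multiple of 8
total 64 bytes, alignment 8

64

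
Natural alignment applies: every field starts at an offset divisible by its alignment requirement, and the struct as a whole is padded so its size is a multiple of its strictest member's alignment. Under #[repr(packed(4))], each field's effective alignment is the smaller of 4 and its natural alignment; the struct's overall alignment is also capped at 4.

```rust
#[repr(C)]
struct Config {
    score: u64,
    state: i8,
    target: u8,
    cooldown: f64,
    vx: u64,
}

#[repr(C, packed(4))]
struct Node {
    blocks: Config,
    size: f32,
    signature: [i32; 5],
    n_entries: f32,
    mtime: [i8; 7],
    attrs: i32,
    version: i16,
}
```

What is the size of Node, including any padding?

Config: score at 0 (size 8, align 8) → ends 8; state at 8 (size 1, align 1) → ends 9; target at 9 (size 1, align 1) → ends 10; pad 6 to align 8 for cooldown; cooldown at 16 (size 8, align 8) → ends 24; vx at 24 (size 8, align 8) → ends 32; total 32 bytes, alignment 8
blocks at 0 (size 32, align 4) → ends 32
size at 32 (size 4, align 4) → ends 36
signature at 36 (size 20, align 4) → ends 56
n_entries at 56 (size 4, align 4) → ends 60
mtime at 60 (size 7, align 1) → ends 67
pad 1 to align 4 for attrs
attrs at 68 (size 4, align 4) → ends 72
version at 72 (size 2, align 2) → ends 74
tail pad 2 to reach multiple of 4
total 76 bytes, alignment 4

76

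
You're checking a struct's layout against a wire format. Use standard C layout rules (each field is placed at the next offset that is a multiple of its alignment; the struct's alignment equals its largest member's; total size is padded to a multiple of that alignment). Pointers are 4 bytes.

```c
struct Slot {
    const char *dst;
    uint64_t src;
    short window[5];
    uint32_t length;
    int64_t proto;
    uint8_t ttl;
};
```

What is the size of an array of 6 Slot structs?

0..4  dst  (4B, 4-aligned)
4..8  -- padding (4B)
8..16  src  (8B, 8-aligned)
16..26  window  (10B, 2-aligned)
26..28  -- padding (2B)
28..32  length  (4B, 4-aligned)
32..40  proto  (8B, 8-aligned)
40..41  ttl  (1B, 1-aligned)
41..48  -- tail padding (7B)
sizeof = 48, alignof = 8
array of 6: 6 × 48 = 288

288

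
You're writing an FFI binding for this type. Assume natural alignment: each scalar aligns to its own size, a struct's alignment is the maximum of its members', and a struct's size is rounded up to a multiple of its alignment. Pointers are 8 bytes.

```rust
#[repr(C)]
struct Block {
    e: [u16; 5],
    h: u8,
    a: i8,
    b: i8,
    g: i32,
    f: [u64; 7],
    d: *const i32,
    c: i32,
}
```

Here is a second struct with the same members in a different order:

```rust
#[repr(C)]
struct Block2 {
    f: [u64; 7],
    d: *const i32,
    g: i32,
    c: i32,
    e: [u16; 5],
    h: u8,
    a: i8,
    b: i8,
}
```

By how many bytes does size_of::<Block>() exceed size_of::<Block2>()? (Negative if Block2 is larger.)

8

0..10  e  (10B, 2-aligned)
10..11  h  (1B, 1-aligned)
11..12  a  (1B, 1-aligned)
12..13  b  (1B, 1-aligned)
13..16  -- padding (3B)
16..20  g  (4B, 4-aligned)
20..24  -- padding (4B)
24..80  f  (56B, 8-aligned)
80..88  d  (8B, 8-aligned)
88..92  c  (4B, 4-aligned)
92..96  -- tail padding (4B)
sizeof = 96, alignof = 8
— Block2 —
0..56  f  (56B, 8-aligned)
56..64  d  (8B, 8-aligned)
64..68  g  (4B, 4-aligned)
68..72  c  (4B, 4-aligned)
72..82  e  (10B, 2-aligned)
82..83  h  (1B, 1-aligned)
83..84  a  (1B, 1-aligned)
84..85  b  (1B, 1-aligned)
85..88  -- tail padding (3B)
sizeof = 88, alignof = 8
96 − 88 = 8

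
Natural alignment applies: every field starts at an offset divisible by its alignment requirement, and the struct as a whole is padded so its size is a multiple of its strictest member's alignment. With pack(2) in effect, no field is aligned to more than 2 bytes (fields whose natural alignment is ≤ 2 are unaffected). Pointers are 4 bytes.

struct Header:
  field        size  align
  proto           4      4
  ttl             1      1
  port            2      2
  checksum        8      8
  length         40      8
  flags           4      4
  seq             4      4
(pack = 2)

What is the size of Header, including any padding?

proto at 0 (size 4, align 2) → ends 4
ttl at 4 (size 1, align 1) → ends 5
pad 1 to align 2 for port
port at 6 (size 2, align 2) → ends 8
checksum at 8 (size 8, align 2) → ends 16
length at 16 (size 40, align 2) → ends 56
flags at 56 (size 4, align 2) → ends 60
seq at 60 (size 4, align 2) → ends 64
total 64 bytes, alignment 2

64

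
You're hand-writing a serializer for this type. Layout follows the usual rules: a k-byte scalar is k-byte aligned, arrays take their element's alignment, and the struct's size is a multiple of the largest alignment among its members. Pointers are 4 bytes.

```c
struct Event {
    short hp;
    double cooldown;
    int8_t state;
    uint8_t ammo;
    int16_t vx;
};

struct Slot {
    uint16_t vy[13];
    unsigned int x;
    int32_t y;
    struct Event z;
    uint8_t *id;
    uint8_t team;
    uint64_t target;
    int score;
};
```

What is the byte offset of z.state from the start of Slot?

Event: @0: hp [2B, align 2] → 2; +6 pad (align 8); @8: cooldown [8B, align 8] → 16; @16: state [1B, align 1] → 17; @17: ammo [1B, align 1] → 18; @18: vx [2B, align 2] → 20; +4 tail pad (align 8); size 24, align 8
@0: vy [26B, align 2] → 26
+2 pad (align 4)
@28: x [4B, align 4] → 32
@32: y [4B, align 4] → 36
+4 pad (align 8)
@40: z [24B, align 8] → 64
within Event: state at 16
40 + 16 = 56

56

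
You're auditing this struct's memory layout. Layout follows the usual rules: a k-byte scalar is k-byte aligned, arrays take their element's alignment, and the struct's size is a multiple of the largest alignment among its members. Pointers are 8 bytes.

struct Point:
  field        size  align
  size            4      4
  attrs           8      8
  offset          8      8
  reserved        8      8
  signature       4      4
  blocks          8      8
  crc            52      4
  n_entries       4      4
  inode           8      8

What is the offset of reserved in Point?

24

0..4  size  (4B, 4-aligned)
4..8  -- padding (4B)
8..16  attrs  (8B, 8-aligned)
16..24  offset  (8B, 8-aligned)
24..32  reserved  (8B, 8-aligned)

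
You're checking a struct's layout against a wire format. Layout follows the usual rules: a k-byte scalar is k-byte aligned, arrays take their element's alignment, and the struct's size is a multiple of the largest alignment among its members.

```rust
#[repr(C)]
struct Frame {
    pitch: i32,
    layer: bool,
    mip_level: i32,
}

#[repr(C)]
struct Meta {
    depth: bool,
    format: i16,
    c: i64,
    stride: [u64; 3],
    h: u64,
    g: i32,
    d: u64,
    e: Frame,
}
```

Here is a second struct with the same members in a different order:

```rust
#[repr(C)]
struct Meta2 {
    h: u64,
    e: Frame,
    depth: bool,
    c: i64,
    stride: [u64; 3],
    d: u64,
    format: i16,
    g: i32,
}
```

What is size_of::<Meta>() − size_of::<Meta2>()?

Frame: pitch at 0 (size 4, align 4) → ends 4; layer at 4 (size 1, align 1) → ends 5; pad 3 to align 4 for mip_level; mip_level at 8 (size 4, align 4) → ends 12; total 12 bytes, alignment 4
depth at 0 (size 1, align 1) → ends 1
pad 1 to align 2 for format
format at 2 (size 2, align 2) → ends 4
pad 4 to align 8 for c
c at 8 (size 8, align 8) → ends 16
stride at 16 (size 24, align 8) → ends 40
h at 40 (size 8, align 8) → ends 48
g at 48 (size 4, align 4) → ends 52
pad 4 to align 8 for d
d at 56 (size 8, align 8) → ends 64
e at 64 (size 12, align 4) → ends 76
tail pad 4 to reach multiple of 8
total 80 bytes, alignment 8
— Meta2 —
h at 0 (size 8, align 8) → ends 8
e at 8 (size 12, align 4) → ends 20
depth at 20 (size 1, align 1) → ends 21
pad 3 to align 8 for c
c at 24 (size 8, align 8) → ends 32
stride at 32 (size 24, align 8) → ends 56
d at 56 (size 8, align 8) → ends 64
format at 64 (size 2, align 2) → ends 66
pad 2 to align 4 for g
g at 68 (size 4, align 4) → ends 72
total 72 bytes, alignment 8
80 − 72 = 8

8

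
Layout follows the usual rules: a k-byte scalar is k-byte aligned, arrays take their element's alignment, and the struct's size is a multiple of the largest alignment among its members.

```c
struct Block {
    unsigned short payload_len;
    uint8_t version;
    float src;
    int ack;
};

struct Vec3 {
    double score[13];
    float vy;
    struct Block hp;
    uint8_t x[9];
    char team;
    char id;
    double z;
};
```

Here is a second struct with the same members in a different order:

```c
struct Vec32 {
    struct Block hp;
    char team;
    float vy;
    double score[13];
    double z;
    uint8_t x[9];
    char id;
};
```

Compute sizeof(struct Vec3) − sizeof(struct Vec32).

Block: 0..2  payload_len  (2B, 2-aligned); 2..3  version  (1B, 1-aligned); 3..4  -- padding (1B); 4..8  src  (4B, 4-aligned); 8..12  ack  (4B, 4-aligned); sizeof = 12, alignof = 4
0..104  score  (104B, 8-aligned)
104..108  vy  (4B, 4-aligned)
108..120  hp  (12B, 4-aligned)
120..129  x  (9B, 1-aligned)
129..130  team  (1B, 1-aligned)
130..131  id  (1B, 1-aligned)
131..136  -- padding (5B)
136..144  z  (8B, 8-aligned)
sizeof = 144, alignof = 8
— Vec32 —
0..12  hp  (12B, 4-aligned)
12..13  team  (1B, 1-aligned)
13..16  -- padding (3B)
16..20  vy  (4B, 4-aligned)
20..24  -- padding (4B)
24..128  score  (104B, 8-aligned)
128..136  z  (8B, 8-aligned)
136..145  x  (9B, 1-aligned)
145..146  id  (1B, 1-aligned)
146..152  -- tail padding (6B)
sizeof = 152, alignof = 8
144 − 152 = -8

-8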